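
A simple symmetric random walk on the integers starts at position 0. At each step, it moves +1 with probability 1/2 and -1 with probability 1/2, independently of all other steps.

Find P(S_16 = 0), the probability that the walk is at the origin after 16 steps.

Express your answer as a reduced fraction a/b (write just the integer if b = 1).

To return to 0 after 16 steps: need exactly 8 steps of +1 and 8 of -1.
Favorable paths: C(16,8) = 12870
Total paths: 2^16 = 65536
P = 12870/65536 = 6435/32768

Answer: 6435/32768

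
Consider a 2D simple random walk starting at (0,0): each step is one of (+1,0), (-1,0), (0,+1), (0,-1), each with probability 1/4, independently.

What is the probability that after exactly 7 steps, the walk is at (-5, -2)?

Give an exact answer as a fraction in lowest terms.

Let h be the number of horizontal steps (so 7-h are vertical). To end at (-5,-2) need (h-5)/2 right-steps and ((7-h)-2)/2 up-steps.
Sum over h with 5 ≤ h ≤ 5, h ≡ 1 (mod 2), 7-h ≡ 0 (mod 2):
h=5: C(7,5)·C(5,0)·C(2,0) = 21·1·1 = 21
Total favorable: 21
Total paths: 4^7 = 16384
P = 21/16384 = 21/16384

Answer: 21/16384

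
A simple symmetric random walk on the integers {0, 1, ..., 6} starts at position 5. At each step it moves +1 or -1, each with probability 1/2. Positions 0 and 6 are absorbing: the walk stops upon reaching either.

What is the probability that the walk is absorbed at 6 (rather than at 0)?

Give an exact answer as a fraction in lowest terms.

Answer: 5/6

Derivation:
Symmetric walk (p = 1/2): the harmonic-function argument gives P(hit 6 before 0 | start at 5) = a/N.
P = 5/6 = 5/6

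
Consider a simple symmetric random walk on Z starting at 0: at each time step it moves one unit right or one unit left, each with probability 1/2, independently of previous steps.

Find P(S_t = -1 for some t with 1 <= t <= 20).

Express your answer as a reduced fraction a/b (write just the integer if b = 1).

Count via complement. Let g(t,s) = #length-t paths at position s with S_1..S_t all ≠ -1.
g(t,s) = g(t-1,s-1) + g(t-1,s+1) for s ≠ -1; g(t,-1) = 0.
t=0: g(0,0)=1
t=1: g(1,1)=1
t=2: g(2,0)=1 g(2,2)=1
t=3: g(3,1)=2 g(3,3)=1
t=4: g(4,0)=2 g(4,2)=3 g(4,4)=1
t=5: g(5,1)=5 g(5,3)=4 g(5,5)=1
t=6: g(6,0)=5 g(6,2)=9 g(6,4)=5 g(6,6)=1
t=7: g(7,1)=14 g(7,3)=14 g(7,5)=6 g(7,7)=1
t=8: g(8,0)=14 g(8,2)=28 g(8,4)=20 g(8,6)=7 g(8,8)=1
t=9: g(9,1)=42 g(9,3)=48 g(9,5)=27 g(9,7)=8 g(9,9)=1
t=10: g(10,0)=42 g(10,2)=90 g(10,4)=75 g(10,6)=35 g(10,8)=9 g(10,10)=1
t=11: g(11,1)=132 g(11,3)=165 g(11,5)=110 g(11,7)=44 g(11,9)=10 g(11,11)=1
t=12: g(12,0)=132 g(12,2)=297 g(12,4)=275 g(12,6)=154 g(12,8)=54 g(12,10)=11 g(12,12)=1
t=13: g(13,1)=429 g(13,3)=572 g(13,5)=429 g(13,7)=208 g(13,9)=65 g(13,11)=12 g(13,13)=1
t=14: g(14,0)=429 g(14,2)=1001 g(14,4)=1001 g(14,6)=637 g(14,8)=273 g(14,10)=77 g(14,12)=13 g(14,14)=1
t=15: g(15,1)=1430 g(15,3)=2002 g(15,5)=1638 g(15,7)=910 g(15,9)=350 g(15,11)=90 g(15,13)=14 g(15,15)=1
t=16: g(16,0)=1430 g(16,2)=3432 g(16,4)=3640 g(16,6)=2548 g(16,8)=1260 g(16,10)=440 g(16,12)=104 g(16,14)=15 g(16,16)=1
t=17: g(17,1)=4862 g(17,3)=7072 g(17,5)=6188 g(17,7)=3808 g(17,9)=1700 g(17,11)=544 g(17,13)=119 g(17,15)=16 g(17,17)=1
t=18: g(18,0)=4862 g(18,2)=11934 g(18,4)=13260 g(18,6)=9996 g(18,8)=5508 g(18,10)=2244 g(18,12)=663 g(18,14)=135 g(18,16)=17 g(18,18)=1
t=19: g(19,1)=16796 g(19,3)=25194 g(19,5)=23256 g(19,7)=15504 g(19,9)=7752 g(19,11)=2907 g(19,13)=798 g(19,15)=152 g(19,17)=18 g(19,19)=1
t=20: g(20,0)=16796 g(20,2)=41990 g(20,4)=48450 g(20,6)=38760 g(20,8)=23256 g(20,10)=10659 g(20,12)=3705 g(20,14)=950 g(20,16)=170 g(20,18)=19 g(20,20)=1
Paths never hitting -1: Σ_s g(20,s) = 184756
Paths hitting -1: 2^20 - 184756 = 863820
P = 863820/1048576 = 215955/262144

Answer: 215955/262144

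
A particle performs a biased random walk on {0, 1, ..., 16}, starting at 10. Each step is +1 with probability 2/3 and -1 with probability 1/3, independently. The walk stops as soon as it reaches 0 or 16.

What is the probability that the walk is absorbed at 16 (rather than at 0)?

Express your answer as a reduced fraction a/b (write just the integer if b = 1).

Biased walk: p = 2/3, q = 1/3, r = q/p = 1/2
Gambler's ruin: P(hit 16 before 0 | start at 10) = (1 - r^a)/(1 - r^N)
r^10 = 1/1024; r^16 = 1/65536
P = (1 - 1/1024) / (1 - 1/65536) = 1023/1024 / 65535/65536 = 21824/21845

Answer: 21824/21845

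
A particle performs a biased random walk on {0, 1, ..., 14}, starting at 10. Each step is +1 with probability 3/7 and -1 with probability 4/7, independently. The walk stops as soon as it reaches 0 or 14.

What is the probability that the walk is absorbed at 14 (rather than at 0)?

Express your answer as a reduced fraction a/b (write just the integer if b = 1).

Answer: 11450241/37664641

Derivation:
Biased walk: p = 3/7, q = 4/7, r = q/p = 4/3
Gambler's ruin: P(hit 14 before 0 | start at 10) = (1 - r^a)/(1 - r^N)
r^10 = 1048576/59049; r^14 = 268435456/4782969
P = (1 - 1048576/59049) / (1 - 268435456/4782969) = -989527/59049 / -263652487/4782969 = 11450241/37664641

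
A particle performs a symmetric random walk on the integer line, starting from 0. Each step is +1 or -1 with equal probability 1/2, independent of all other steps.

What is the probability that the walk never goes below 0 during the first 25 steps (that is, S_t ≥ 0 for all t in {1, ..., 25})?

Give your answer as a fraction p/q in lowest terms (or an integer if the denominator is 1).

Answer: 1300075/8388608

Derivation:
Let f(t,s) = #length-t paths at position s with S_1..S_t all ≥ 0.
f(t,s) = f(t-1,s-1) + f(t-1,s+1) for s ≥ 0; f(t,s) = 0 for s < 0.
t=0: f(0,0)=1
t=1: f(1,1)=1
t=2: f(2,0)=1 f(2,2)=1
t=3: f(3,1)=2 f(3,3)=1
t=4: f(4,0)=2 f(4,2)=3 f(4,4)=1
t=5: f(5,1)=5 f(5,3)=4 f(5,5)=1
t=6: f(6,0)=5 f(6,2)=9 f(6,4)=5 f(6,6)=1
t=7: f(7,1)=14 f(7,3)=14 f(7,5)=6 f(7,7)=1
t=8: f(8,0)=14 f(8,2)=28 f(8,4)=20 f(8,6)=7 f(8,8)=1
t=9: f(9,1)=42 f(9,3)=48 f(9,5)=27 f(9,7)=8 f(9,9)=1
t=10: f(10,0)=42 f(10,2)=90 f(10,4)=75 f(10,6)=35 f(10,8)=9 f(10,10)=1
t=11: f(11,1)=132 f(11,3)=165 f(11,5)=110 f(11,7)=44 f(11,9)=10 f(11,11)=1
t=12: f(12,0)=132 f(12,2)=297 f(12,4)=275 f(12,6)=154 f(12,8)=54 f(12,10)=11 f(12,12)=1
t=13: f(13,1)=429 f(13,3)=572 f(13,5)=429 f(13,7)=208 f(13,9)=65 f(13,11)=12 f(13,13)=1
t=14: f(14,0)=429 f(14,2)=1001 f(14,4)=1001 f(14,6)=637 f(14,8)=273 f(14,10)=77 f(14,12)=13 f(14,14)=1
t=15: f(15,1)=1430 f(15,3)=2002 f(15,5)=1638 f(15,7)=910 f(15,9)=350 f(15,11)=90 f(15,13)=14 f(15,15)=1
t=16: f(16,0)=1430 f(16,2)=3432 f(16,4)=3640 f(16,6)=2548 f(16,8)=1260 f(16,10)=440 f(16,12)=104 f(16,14)=15 f(16,16)=1
t=17: f(17,1)=4862 f(17,3)=7072 f(17,5)=6188 f(17,7)=3808 f(17,9)=1700 f(17,11)=544 f(17,13)=119 f(17,15)=16 f(17,17)=1
t=18: f(18,0)=4862 f(18,2)=11934 f(18,4)=13260 f(18,6)=9996 f(18,8)=5508 f(18,10)=2244 f(18,12)=663 f(18,14)=135 f(18,16)=17 f(18,18)=1
t=19: f(19,1)=16796 f(19,3)=25194 f(19,5)=23256 f(19,7)=15504 f(19,9)=7752 f(19,11)=2907 f(19,13)=798 f(19,15)=152 f(19,17)=18 f(19,19)=1
t=20: f(20,0)=16796 f(20,2)=41990 f(20,4)=48450 f(20,6)=38760 f(20,8)=23256 f(20,10)=10659 f(20,12)=3705 f(20,14)=950 f(20,16)=170 f(20,18)=19 f(20,20)=1
t=21: f(21,1)=58786 f(21,3)=90440 f(21,5)=87210 f(21,7)=62016 f(21,9)=33915 f(21,11)=14364 f(21,13)=4655 f(21,15)=1120 f(21,17)=189 f(21,19)=20 f(21,21)=1
t=22: f(22,0)=58786 f(22,2)=149226 f(22,4)=177650 f(22,6)=149226 f(22,8)=95931 f(22,10)=48279 f(22,12)=19019 f(22,14)=5775 f(22,16)=1309 f(22,18)=209 f(22,20)=21 f(22,22)=1
t=23: f(23,1)=208012 f(23,3)=326876 f(23,5)=326876 f(23,7)=245157 f(23,9)=144210 f(23,11)=67298 f(23,13)=24794 f(23,15)=7084 f(23,17)=1518 f(23,19)=230 f(23,21)=22 f(23,23)=1
t=24: f(24,0)=208012 f(24,2)=534888 f(24,4)=653752 f(24,6)=572033 f(24,8)=389367 f(24,10)=211508 f(24,12)=92092 f(24,14)=31878 f(24,16)=8602 f(24,18)=1748 f(24,20)=252 f(24,22)=23 f(24,24)=1
t=25: f(25,1)=742900 f(25,3)=1188640 f(25,5)=1225785 f(25,7)=961400 f(25,9)=600875 f(25,11)=303600 f(25,13)=123970 f(25,15)=40480 f(25,17)=10350 f(25,19)=2000 f(25,21)=275 f(25,23)=24 f(25,25)=1
Σ_s f(25,s) = 5200300
P = 5200300/33554432 = 1300075/8388608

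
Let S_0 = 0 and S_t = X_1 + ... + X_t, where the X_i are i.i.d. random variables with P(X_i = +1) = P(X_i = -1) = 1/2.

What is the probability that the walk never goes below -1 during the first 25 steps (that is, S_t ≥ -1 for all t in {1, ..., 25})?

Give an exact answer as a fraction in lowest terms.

Answer: 1300075/4194304

Derivation:
Let f(t,s) = #length-t paths at position s with S_1..S_t all ≥ -1.
f(t,s) = f(t-1,s-1) + f(t-1,s+1) for s ≥ -1; f(t,s) = 0 for s < -1.
t=0: f(0,0)=1
t=1: f(1,-1)=1 f(1,1)=1
t=2: f(2,0)=2 f(2,2)=1
t=3: f(3,-1)=2 f(3,1)=3 f(3,3)=1
t=4: f(4,0)=5 f(4,2)=4 f(4,4)=1
t=5: f(5,-1)=5 f(5,1)=9 f(5,3)=5 f(5,5)=1
t=6: f(6,0)=14 f(6,2)=14 f(6,4)=6 f(6,6)=1
t=7: f(7,-1)=14 f(7,1)=28 f(7,3)=20 f(7,5)=7 f(7,7)=1
t=8: f(8,0)=42 f(8,2)=48 f(8,4)=27 f(8,6)=8 f(8,8)=1
t=9: f(9,-1)=42 f(9,1)=90 f(9,3)=75 f(9,5)=35 f(9,7)=9 f(9,9)=1
t=10: f(10,0)=132 f(10,2)=165 f(10,4)=110 f(10,6)=44 f(10,8)=10 f(10,10)=1
t=11: f(11,-1)=132 f(11,1)=297 f(11,3)=275 f(11,5)=154 f(11,7)=54 f(11,9)=11 f(11,11)=1
t=12: f(12,0)=429 f(12,2)=572 f(12,4)=429 f(12,6)=208 f(12,8)=65 f(12,10)=12 f(12,12)=1
t=13: f(13,-1)=429 f(13,1)=1001 f(13,3)=1001 f(13,5)=637 f(13,7)=273 f(13,9)=77 f(13,11)=13 f(13,13)=1
t=14: f(14,0)=1430 f(14,2)=2002 f(14,4)=1638 f(14,6)=910 f(14,8)=350 f(14,10)=90 f(14,12)=14 f(14,14)=1
t=15: f(15,-1)=1430 f(15,1)=3432 f(15,3)=3640 f(15,5)=2548 f(15,7)=1260 f(15,9)=440 f(15,11)=104 f(15,13)=15 f(15,15)=1
t=16: f(16,0)=4862 f(16,2)=7072 f(16,4)=6188 f(16,6)=3808 f(16,8)=1700 f(16,10)=544 f(16,12)=119 f(16,14)=16 f(16,16)=1
t=17: f(17,-1)=4862 f(17,1)=11934 f(17,3)=13260 f(17,5)=9996 f(17,7)=5508 f(17,9)=2244 f(17,11)=663 f(17,13)=135 f(17,15)=17 f(17,17)=1
t=18: f(18,0)=16796 f(18,2)=25194 f(18,4)=23256 f(18,6)=15504 f(18,8)=7752 f(18,10)=2907 f(18,12)=798 f(18,14)=152 f(18,16)=18 f(18,18)=1
t=19: f(19,-1)=16796 f(19,1)=41990 f(19,3)=48450 f(19,5)=38760 f(19,7)=23256 f(19,9)=10659 f(19,11)=3705 f(19,13)=950 f(19,15)=170 f(19,17)=19 f(19,19)=1
t=20: f(20,0)=58786 f(20,2)=90440 f(20,4)=87210 f(20,6)=62016 f(20,8)=33915 f(20,10)=14364 f(20,12)=4655 f(20,14)=1120 f(20,16)=189 f(20,18)=20 f(20,20)=1
t=21: f(21,-1)=58786 f(21,1)=149226 f(21,3)=177650 f(21,5)=149226 f(21,7)=95931 f(21,9)=48279 f(21,11)=19019 f(21,13)=5775 f(21,15)=1309 f(21,17)=209 f(21,19)=21 f(21,21)=1
t=22: f(22,0)=208012 f(22,2)=326876 f(22,4)=326876 f(22,6)=245157 f(22,8)=144210 f(22,10)=67298 f(22,12)=24794 f(22,14)=7084 f(22,16)=1518 f(22,18)=230 f(22,20)=22 f(22,22)=1
t=23: f(23,-1)=208012 f(23,1)=534888 f(23,3)=653752 f(23,5)=572033 f(23,7)=389367 f(23,9)=211508 f(23,11)=92092 f(23,13)=31878 f(23,15)=8602 f(23,17)=1748 f(23,19)=252 f(23,21)=23 f(23,23)=1
t=24: f(24,0)=742900 f(24,2)=1188640 f(24,4)=1225785 f(24,6)=961400 f(24,8)=600875 f(24,10)=303600 f(24,12)=123970 f(24,14)=40480 f(24,16)=10350 f(24,18)=2000 f(24,20)=275 f(24,22)=24 f(24,24)=1
t=25: f(25,-1)=742900 f(25,1)=1931540 f(25,3)=2414425 f(25,5)=2187185 f(25,7)=1562275 f(25,9)=904475 f(25,11)=427570 f(25,13)=164450 f(25,15)=50830 f(25,17)=12350 f(25,19)=2275 f(25,21)=299 f(25,23)=25 f(25,25)=1
Σ_s f(25,s) = 10400600
P = 10400600/33554432 = 1300075/4194304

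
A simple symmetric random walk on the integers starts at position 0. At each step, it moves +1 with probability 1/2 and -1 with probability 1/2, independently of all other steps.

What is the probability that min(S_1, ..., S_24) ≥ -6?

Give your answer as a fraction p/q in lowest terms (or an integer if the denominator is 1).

Answer: 3558491/4194304

Derivation:
Let f(t,s) = #length-t paths at position s with S_1..S_t all ≥ -6.
f(t,s) = f(t-1,s-1) + f(t-1,s+1) for s ≥ -6; f(t,s) = 0 for s < -6.
t=0: f(0,0)=1
t=1: f(1,-1)=1 f(1,1)=1
t=2: f(2,-2)=1 f(2,0)=2 f(2,2)=1
t=3: f(3,-3)=1 f(3,-1)=3 f(3,1)=3 f(3,3)=1
t=4: f(4,-4)=1 f(4,-2)=4 f(4,0)=6 f(4,2)=4 f(4,4)=1
t=5: f(5,-5)=1 f(5,-3)=5 f(5,-1)=10 f(5,1)=10 f(5,3)=5 f(5,5)=1
t=6: f(6,-6)=1 f(6,-4)=6 f(6,-2)=15 f(6,0)=20 f(6,2)=15 f(6,4)=6 f(6,6)=1
t=7: f(7,-5)=7 f(7,-3)=21 f(7,-1)=35 f(7,1)=35 f(7,3)=21 f(7,5)=7 f(7,7)=1
t=8: f(8,-6)=7 f(8,-4)=28 f(8,-2)=56 f(8,0)=70 f(8,2)=56 f(8,4)=28 f(8,6)=8 f(8,8)=1
t=9: f(9,-5)=35 f(9,-3)=84 f(9,-1)=126 f(9,1)=126 f(9,3)=84 f(9,5)=36 f(9,7)=9 f(9,9)=1
t=10: f(10,-6)=35 f(10,-4)=119 f(10,-2)=210 f(10,0)=252 f(10,2)=210 f(10,4)=120 f(10,6)=45 f(10,8)=10 f(10,10)=1
t=11: f(11,-5)=154 f(11,-3)=329 f(11,-1)=462 f(11,1)=462 f(11,3)=330 f(11,5)=165 f(11,7)=55 f(11,9)=11 f(11,11)=1
t=12: f(12,-6)=154 f(12,-4)=483 f(12,-2)=791 f(12,0)=924 f(12,2)=792 f(12,4)=495 f(12,6)=220 f(12,8)=66 f(12,10)=12 f(12,12)=1
t=13: f(13,-5)=637 f(13,-3)=1274 f(13,-1)=1715 f(13,1)=1716 f(13,3)=1287 f(13,5)=715 f(13,7)=286 f(13,9)=78 f(13,11)=13 f(13,13)=1
t=14: f(14,-6)=637 f(14,-4)=1911 f(14,-2)=2989 f(14,0)=3431 f(14,2)=3003 f(14,4)=2002 f(14,6)=1001 f(14,8)=364 f(14,10)=91 f(14,12)=14 f(14,14)=1
t=15: f(15,-5)=2548 f(15,-3)=4900 f(15,-1)=6420 f(15,1)=6434 f(15,3)=5005 f(15,5)=3003 f(15,7)=1365 f(15,9)=455 f(15,11)=105 f(15,13)=15 f(15,15)=1
t=16: f(16,-6)=2548 f(16,-4)=7448 f(16,-2)=11320 f(16,0)=12854 f(16,2)=11439 f(16,4)=8008 f(16,6)=4368 f(16,8)=1820 f(16,10)=560 f(16,12)=120 f(16,14)=16 f(16,16)=1
t=17: f(17,-5)=9996 f(17,-3)=18768 f(17,-1)=24174 f(17,1)=24293 f(17,3)=19447 f(17,5)=12376 f(17,7)=6188 f(17,9)=2380 f(17,11)=680 f(17,13)=136 f(17,15)=17 f(17,17)=1
t=18: f(18,-6)=9996 f(18,-4)=28764 f(18,-2)=42942 f(18,0)=48467 f(18,2)=43740 f(18,4)=31823 f(18,6)=18564 f(18,8)=8568 f(18,10)=3060 f(18,12)=816 f(18,14)=153 f(18,16)=18 f(18,18)=1
t=19: f(19,-5)=38760 f(19,-3)=71706 f(19,-1)=91409 f(19,1)=92207 f(19,3)=75563 f(19,5)=50387 f(19,7)=27132 f(19,9)=11628 f(19,11)=3876 f(19,13)=969 f(19,15)=171 f(19,17)=19 f(19,19)=1
t=20: f(20,-6)=38760 f(20,-4)=110466 f(20,-2)=163115 f(20,0)=183616 f(20,2)=167770 f(20,4)=125950 f(20,6)=77519 f(20,8)=38760 f(20,10)=15504 f(20,12)=4845 f(20,14)=1140 f(20,16)=190 f(20,18)=20 f(20,20)=1
t=21: f(21,-5)=149226 f(21,-3)=273581 f(21,-1)=346731 f(21,1)=351386 f(21,3)=293720 f(21,5)=203469 f(21,7)=116279 f(21,9)=54264 f(21,11)=20349 f(21,13)=5985 f(21,15)=1330 f(21,17)=210 f(21,19)=21 f(21,21)=1
t=22: f(22,-6)=149226 f(22,-4)=422807 f(22,-2)=620312 f(22,0)=698117 f(22,2)=645106 f(22,4)=497189 f(22,6)=319748 f(22,8)=170543 f(22,10)=74613 f(22,12)=26334 f(22,14)=7315 f(22,16)=1540 f(22,18)=231 f(22,20)=22 f(22,22)=1
t=23: f(23,-5)=572033 f(23,-3)=1043119 f(23,-1)=1318429 f(23,1)=1343223 f(23,3)=1142295 f(23,5)=816937 f(23,7)=490291 f(23,9)=245156 f(23,11)=100947 f(23,13)=33649 f(23,15)=8855 f(23,17)=1771 f(23,19)=253 f(23,21)=23 f(23,23)=1
t=24: f(24,-6)=572033 f(24,-4)=1615152 f(24,-2)=2361548 f(24,0)=2661652 f(24,2)=2485518 f(24,4)=1959232 f(24,6)=1307228 f(24,8)=735447 f(24,10)=346103 f(24,12)=134596 f(24,14)=42504 f(24,16)=10626 f(24,18)=2024 f(24,20)=276 f(24,22)=24 f(24,24)=1
Σ_s f(24,s) = 14233964
P = 14233964/16777216 = 3558491/4194304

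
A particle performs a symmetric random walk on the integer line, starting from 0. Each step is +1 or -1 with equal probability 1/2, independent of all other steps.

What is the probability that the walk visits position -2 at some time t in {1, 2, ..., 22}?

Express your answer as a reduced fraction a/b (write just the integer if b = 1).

Answer: 1421113/2097152

Derivation:
Count via complement. Let g(t,s) = #length-t paths at position s with S_1..S_t all ≠ -2.
g(t,s) = g(t-1,s-1) + g(t-1,s+1) for s ≠ -2; g(t,-2) = 0.
t=0: g(0,0)=1
t=1: g(1,-1)=1 g(1,1)=1
t=2: g(2,0)=2 g(2,2)=1
t=3: g(3,-1)=2 g(3,1)=3 g(3,3)=1
t=4: g(4,0)=5 g(4,2)=4 g(4,4)=1
t=5: g(5,-1)=5 g(5,1)=9 g(5,3)=5 g(5,5)=1
t=6: g(6,0)=14 g(6,2)=14 g(6,4)=6 g(6,6)=1
t=7: g(7,-1)=14 g(7,1)=28 g(7,3)=20 g(7,5)=7 g(7,7)=1
t=8: g(8,0)=42 g(8,2)=48 g(8,4)=27 g(8,6)=8 g(8,8)=1
t=9: g(9,-1)=42 g(9,1)=90 g(9,3)=75 g(9,5)=35 g(9,7)=9 g(9,9)=1
t=10: g(10,0)=132 g(10,2)=165 g(10,4)=110 g(10,6)=44 g(10,8)=10 g(10,10)=1
t=11: g(11,-1)=132 g(11,1)=297 g(11,3)=275 g(11,5)=154 g(11,7)=54 g(11,9)=11 g(11,11)=1
t=12: g(12,0)=429 g(12,2)=572 g(12,4)=429 g(12,6)=208 g(12,8)=65 g(12,10)=12 g(12,12)=1
t=13: g(13,-1)=429 g(13,1)=1001 g(13,3)=1001 g(13,5)=637 g(13,7)=273 g(13,9)=77 g(13,11)=13 g(13,13)=1
t=14: g(14,0)=1430 g(14,2)=2002 g(14,4)=1638 g(14,6)=910 g(14,8)=350 g(14,10)=90 g(14,12)=14 g(14,14)=1
t=15: g(15,-1)=1430 g(15,1)=3432 g(15,3)=3640 g(15,5)=2548 g(15,7)=1260 g(15,9)=440 g(15,11)=104 g(15,13)=15 g(15,15)=1
t=16: g(16,0)=4862 g(16,2)=7072 g(16,4)=6188 g(16,6)=3808 g(16,8)=1700 g(16,10)=544 g(16,12)=119 g(16,14)=16 g(16,16)=1
t=17: g(17,-1)=4862 g(17,1)=11934 g(17,3)=13260 g(17,5)=9996 g(17,7)=5508 g(17,9)=2244 g(17,11)=663 g(17,13)=135 g(17,15)=17 g(17,17)=1
t=18: g(18,0)=16796 g(18,2)=25194 g(18,4)=23256 g(18,6)=15504 g(18,8)=7752 g(18,10)=2907 g(18,12)=798 g(18,14)=152 g(18,16)=18 g(18,18)=1
t=19: g(19,-1)=16796 g(19,1)=41990 g(19,3)=48450 g(19,5)=38760 g(19,7)=23256 g(19,9)=10659 g(19,11)=3705 g(19,13)=950 g(19,15)=170 g(19,17)=19 g(19,19)=1
t=20: g(20,0)=58786 g(20,2)=90440 g(20,4)=87210 g(20,6)=62016 g(20,8)=33915 g(20,10)=14364 g(20,12)=4655 g(20,14)=1120 g(20,16)=189 g(20,18)=20 g(20,20)=1
t=21: g(21,-1)=58786 g(21,1)=149226 g(21,3)=177650 g(21,5)=149226 g(21,7)=95931 g(21,9)=48279 g(21,11)=19019 g(21,13)=5775 g(21,15)=1309 g(21,17)=209 g(21,19)=21 g(21,21)=1
t=22: g(22,0)=208012 g(22,2)=326876 g(22,4)=326876 g(22,6)=245157 g(22,8)=144210 g(22,10)=67298 g(22,12)=24794 g(22,14)=7084 g(22,16)=1518 g(22,18)=230 g(22,20)=22 g(22,22)=1
Paths never hitting -2: Σ_s g(22,s) = 1352078
Paths hitting -2: 2^22 - 1352078 = 2842226
P = 2842226/4194304 = 1421113/2097152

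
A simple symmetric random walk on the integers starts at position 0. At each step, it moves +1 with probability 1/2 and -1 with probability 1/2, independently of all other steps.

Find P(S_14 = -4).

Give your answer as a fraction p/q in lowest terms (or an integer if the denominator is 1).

To reach position -4 after 14 steps: need 5 steps of +1 and 9 of -1.
Favorable paths: C(14,5) = 2002
Total paths: 2^14 = 16384
P = 2002/16384 = 1001/8192

Answer: 1001/8192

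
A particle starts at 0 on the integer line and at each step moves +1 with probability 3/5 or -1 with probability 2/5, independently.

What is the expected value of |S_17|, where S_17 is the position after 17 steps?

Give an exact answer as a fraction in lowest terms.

Answer: 665166649949/152587890625

Derivation:
S_17 takes values m ≡ 1 (mod 2) with |m| ≤ 17; P(S_17=m) = C(17,(17+m)/2) · (3/5)^((17+m)/2) · (2/5)^((17-m)/2).
Distribution: P(S=-17)=131072/762939453125, P(S=-15)=3342336/762939453125, P(S=-13)=40108032/762939453125, P(S=-11)=60162048/152587890625, P(S=-9)=315850752/152587890625, P(S=-7)=6159089664/762939453125, P(S=-5)=18477268992/762939453125, P(S=-3)=43553562624/762939453125, P(S=-1)=16332585984/152587890625, P(S=1)=24498878976/152587890625, P(S=3)=146993273856/762939453125, P(S=5)=140311761408/762939453125, P(S=7)=105233821056/762939453125, P(S=9)=12142363968/152587890625, P(S=11)=5203870272/152587890625, P(S=13)=7805805408/762939453125, P(S=15)=1463588514/762939453125, P(S=17)=129140163/762939453125
E[|S_17|] = Σ_m |m|·P(S_17=m) = 665166649949/152587890625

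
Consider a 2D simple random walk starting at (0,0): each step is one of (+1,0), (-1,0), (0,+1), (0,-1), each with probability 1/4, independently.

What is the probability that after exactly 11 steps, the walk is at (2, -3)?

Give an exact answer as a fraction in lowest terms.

Answer: 38115/2097152

Derivation:
Let h be the number of horizontal steps (so 11-h are vertical). To end at (2,-3) need (h+2)/2 right-steps and ((11-h)-3)/2 up-steps.
Sum over h with 2 ≤ h ≤ 8, h ≡ 0 (mod 2), 11-h ≡ 1 (mod 2):
h=2: C(11,2)·C(2,2)·C(9,3) = 55·1·84 = 4620
h=4: C(11,4)·C(4,3)·C(7,2) = 330·4·21 = 27720
h=6: C(11,6)·C(6,4)·C(5,1) = 462·15·5 = 34650
h=8: C(11,8)·C(8,5)·C(3,0) = 165·56·1 = 9240
Total favorable: 76230
Total paths: 4^11 = 4194304
P = 76230/4194304 = 38115/2097152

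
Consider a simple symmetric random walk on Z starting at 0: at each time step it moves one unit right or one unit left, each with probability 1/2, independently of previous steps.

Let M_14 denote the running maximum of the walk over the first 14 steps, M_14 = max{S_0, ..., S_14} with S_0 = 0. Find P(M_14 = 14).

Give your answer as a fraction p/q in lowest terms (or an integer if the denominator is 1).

Let M_14 = max(S_0,...,S_14). Use the reflection principle: for j ≥ 1, #{paths with M_14 ≥ j} = #{S_14 ≥ j} + #{S_14 ≥ j+1}.
By reflection, #{M_14 ≥ 14} = #{S_14 ≥ 14} + #{S_14 ≥ 15} = 1 + 0 = 1.
#{M_14 ≥ 15} = #{S_14 ≥ 15} + #{S_14 ≥ 16} = 0 + 0 = 0.
#{M_14 = 14} = 1 - 0 = 1.
P(M_14 = 14) = 1/16384 = 1/16384

Answer: 1/16384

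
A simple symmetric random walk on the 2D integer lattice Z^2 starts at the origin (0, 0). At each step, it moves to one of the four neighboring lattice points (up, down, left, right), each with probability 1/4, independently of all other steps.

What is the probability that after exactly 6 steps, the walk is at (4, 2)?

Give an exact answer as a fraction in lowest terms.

Answer: 15/4096

Derivation:
Let h be the number of horizontal steps (so 6-h are vertical). To end at (4,2) need (h+4)/2 right-steps and ((6-h)+2)/2 up-steps.
Sum over h with 4 ≤ h ≤ 4, h ≡ 0 (mod 2), 6-h ≡ 0 (mod 2):
h=4: C(6,4)·C(4,4)·C(2,2) = 15·1·1 = 15
Total favorable: 15
Total paths: 4^6 = 4096
P = 15/4096 = 15/4096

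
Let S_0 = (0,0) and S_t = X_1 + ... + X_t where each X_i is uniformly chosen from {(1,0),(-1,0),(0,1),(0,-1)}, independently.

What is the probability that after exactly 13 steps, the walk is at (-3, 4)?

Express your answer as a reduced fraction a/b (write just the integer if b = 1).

Let h be the number of horizontal steps (so 13-h are vertical). To end at (-3,4) need (h-3)/2 right-steps and ((13-h)+4)/2 up-steps.
Sum over h with 3 ≤ h ≤ 9, h ≡ 1 (mod 2), 13-h ≡ 0 (mod 2):
h=3: C(13,3)·C(3,0)·C(10,7) = 286·1·120 = 34320
h=5: C(13,5)·C(5,1)·C(8,6) = 1287·5·28 = 180180
h=7: C(13,7)·C(7,2)·C(6,5) = 1716·21·6 = 216216
h=9: C(13,9)·C(9,3)·C(4,4) = 715·84·1 = 60060
Total favorable: 490776
Total paths: 4^13 = 67108864
P = 490776/67108864 = 61347/8388608

Answer: 61347/8388608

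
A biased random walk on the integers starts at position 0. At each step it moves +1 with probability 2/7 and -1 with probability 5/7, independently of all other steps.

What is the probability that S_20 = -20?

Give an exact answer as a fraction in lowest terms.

Answer: 95367431640625/79792266297612001

Derivation:
To reach position -20 after 20 steps: need 0 steps of +1 and 20 steps of -1.
Number of such sequences: C(20,0) = 1
Each has probability (2/7)^0 · (5/7)^20 = 95367431640625/79792266297612001
P = 1 · 95367431640625/79792266297612001 = 95367431640625/79792266297612001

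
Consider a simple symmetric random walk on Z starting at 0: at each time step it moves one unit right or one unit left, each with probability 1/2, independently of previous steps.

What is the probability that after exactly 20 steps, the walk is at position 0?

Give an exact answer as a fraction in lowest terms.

Answer: 46189/262144

Derivation:
To return to 0 after 20 steps: need exactly 10 steps of +1 and 10 of -1.
Favorable paths: C(20,10) = 184756
Total paths: 2^20 = 1048576
P = 184756/1048576 = 46189/262144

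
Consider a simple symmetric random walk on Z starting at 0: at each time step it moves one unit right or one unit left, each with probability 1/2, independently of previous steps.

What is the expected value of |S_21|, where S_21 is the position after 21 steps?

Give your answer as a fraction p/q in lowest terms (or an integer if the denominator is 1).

Answer: 969969/262144

Derivation:
S_21 takes values m ≡ 1 (mod 2) with |m| ≤ 21; P(S_21=m) = C(21,(21+m)/2)/2^21.
Total paths: 2^21 = 2097152
Distribution: P(S=-21)=1/2097152, P(S=-19)=21/2097152, P(S=-17)=210/2097152, P(S=-15)=1330/2097152, P(S=-13)=5985/2097152, P(S=-11)=20349/2097152, P(S=-9)=54264/2097152, P(S=-7)=116280/2097152, P(S=-5)=203490/2097152, P(S=-3)=293930/2097152, P(S=-1)=352716/2097152, P(S=1)=352716/2097152, P(S=3)=293930/2097152, P(S=5)=203490/2097152, P(S=7)=116280/2097152, P(S=9)=54264/2097152, P(S=11)=20349/2097152, P(S=13)=5985/2097152, P(S=15)=1330/2097152, P(S=17)=210/2097152, P(S=19)=21/2097152, P(S=21)=1/2097152
E[|S_21|] = Σ_m |m|·P(S_21=m) = 7759752/2097152 = 969969/262144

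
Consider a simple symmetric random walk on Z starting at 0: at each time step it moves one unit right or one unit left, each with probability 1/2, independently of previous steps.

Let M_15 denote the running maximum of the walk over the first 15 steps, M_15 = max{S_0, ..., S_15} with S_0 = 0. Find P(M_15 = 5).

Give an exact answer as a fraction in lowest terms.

Answer: 3003/32768

Derivation:
Let M_15 = max(S_0,...,S_15). Use the reflection principle: for j ≥ 1, #{paths with M_15 ≥ j} = #{S_15 ≥ j} + #{S_15 ≥ j+1}.
By reflection, #{M_15 ≥ 5} = #{S_15 ≥ 5} + #{S_15 ≥ 6} = 4944 + 1941 = 6885.
#{M_15 ≥ 6} = #{S_15 ≥ 6} + #{S_15 ≥ 7} = 1941 + 1941 = 3882.
#{M_15 = 5} = 6885 - 3882 = 3003.
P(M_15 = 5) = 3003/32768 = 3003/32768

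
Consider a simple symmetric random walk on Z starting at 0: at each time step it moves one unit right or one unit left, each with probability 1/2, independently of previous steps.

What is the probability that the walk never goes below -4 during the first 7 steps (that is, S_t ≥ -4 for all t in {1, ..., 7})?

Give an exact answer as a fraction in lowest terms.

Let f(t,s) = #length-t paths at position s with S_1..S_t all ≥ -4.
f(t,s) = f(t-1,s-1) + f(t-1,s+1) for s ≥ -4; f(t,s) = 0 for s < -4.
t=0: f(0,0)=1
t=1: f(1,-1)=1 f(1,1)=1
t=2: f(2,-2)=1 f(2,0)=2 f(2,2)=1
t=3: f(3,-3)=1 f(3,-1)=3 f(3,1)=3 f(3,3)=1
t=4: f(4,-4)=1 f(4,-2)=4 f(4,0)=6 f(4,2)=4 f(4,4)=1
t=5: f(5,-3)=5 f(5,-1)=10 f(5,1)=10 f(5,3)=5 f(5,5)=1
t=6: f(6,-4)=5 f(6,-2)=15 f(6,0)=20 f(6,2)=15 f(6,4)=6 f(6,6)=1
t=7: f(7,-3)=20 f(7,-1)=35 f(7,1)=35 f(7,3)=21 f(7,5)=7 f(7,7)=1
Σ_s f(7,s) = 119
P = 119/128 = 119/128

Answer: 119/128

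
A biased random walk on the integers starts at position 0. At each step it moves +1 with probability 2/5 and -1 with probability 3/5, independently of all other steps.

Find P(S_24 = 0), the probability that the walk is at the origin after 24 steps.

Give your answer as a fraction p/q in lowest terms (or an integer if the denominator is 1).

Answer: 5886359014588416/59604644775390625

Derivation:
To be at 0 after 24 steps: need exactly 12 steps of +1 and 12 of -1.
Number of such sequences: C(24,12) = 2704156
Each has probability (2/5)^12 · (3/5)^12 = 2176782336/59604644775390625
P = 2704156 · 2176782336/59604644775390625 = 5886359014588416/59604644775390625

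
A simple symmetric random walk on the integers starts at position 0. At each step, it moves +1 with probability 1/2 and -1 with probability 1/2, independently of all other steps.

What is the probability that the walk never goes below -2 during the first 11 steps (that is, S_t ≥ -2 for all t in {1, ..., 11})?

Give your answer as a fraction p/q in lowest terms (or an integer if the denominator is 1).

Let f(t,s) = #length-t paths at position s with S_1..S_t all ≥ -2.
f(t,s) = f(t-1,s-1) + f(t-1,s+1) for s ≥ -2; f(t,s) = 0 for s < -2.
t=0: f(0,0)=1
t=1: f(1,-1)=1 f(1,1)=1
t=2: f(2,-2)=1 f(2,0)=2 f(2,2)=1
t=3: f(3,-1)=3 f(3,1)=3 f(3,3)=1
t=4: f(4,-2)=3 f(4,0)=6 f(4,2)=4 f(4,4)=1
t=5: f(5,-1)=9 f(5,1)=10 f(5,3)=5 f(5,5)=1
t=6: f(6,-2)=9 f(6,0)=19 f(6,2)=15 f(6,4)=6 f(6,6)=1
t=7: f(7,-1)=28 f(7,1)=34 f(7,3)=21 f(7,5)=7 f(7,7)=1
t=8: f(8,-2)=28 f(8,0)=62 f(8,2)=55 f(8,4)=28 f(8,6)=8 f(8,8)=1
t=9: f(9,-1)=90 f(9,1)=117 f(9,3)=83 f(9,5)=36 f(9,7)=9 f(9,9)=1
t=10: f(10,-2)=90 f(10,0)=207 f(10,2)=200 f(10,4)=119 f(10,6)=45 f(10,8)=10 f(10,10)=1
t=11: f(11,-1)=297 f(11,1)=407 f(11,3)=319 f(11,5)=164 f(11,7)=55 f(11,9)=11 f(11,11)=1
Σ_s f(11,s) = 1254
P = 1254/2048 = 627/1024

Answer: 627/1024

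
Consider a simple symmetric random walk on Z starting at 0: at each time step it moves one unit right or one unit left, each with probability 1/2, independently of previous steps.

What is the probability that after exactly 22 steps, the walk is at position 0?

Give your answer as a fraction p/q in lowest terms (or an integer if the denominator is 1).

Answer: 88179/524288

Derivation:
To return to 0 after 22 steps: need exactly 11 steps of +1 and 11 of -1.
Favorable paths: C(22,11) = 705432
Total paths: 2^22 = 4194304
P = 705432/4194304 = 88179/524288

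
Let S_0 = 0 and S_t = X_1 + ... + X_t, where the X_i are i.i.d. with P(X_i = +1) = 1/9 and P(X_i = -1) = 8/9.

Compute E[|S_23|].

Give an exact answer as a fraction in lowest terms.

Answer: 17616460785835477245239/984770902183611232881

Derivation:
S_23 takes values m ≡ 1 (mod 2) with |m| ≤ 23; P(S_23=m) = C(23,(23+m)/2) · (1/9)^((23+m)/2) · (8/9)^((23-m)/2).
Distribution: P(S=-23)=590295810358705651712/8862938119652501095929, P(S=-21)=1697100454781278748672/8862938119652501095929, P(S=-19)=2333513125324258279424/8862938119652501095929, P(S=-17)=2041823984658725994496/8862938119652501095929, P(S=-15)=1276139990411703746560/8862938119652501095929, P(S=-13)=606166495445559279616/8862938119652501095929, P(S=-11)=75770811930694909952/2954312706550833698643, P(S=-9)=23001853621818097664/2954312706550833698643, P(S=-7)=5750463405454524416/2954312706550833698643, P(S=-5)=3594039628409077760/8862938119652501095929, P(S=-3)=628956934971588608/8862938119652501095929, P(S=-1)=92914092666257408/8862938119652501095929, P(S=1)=11614261583282176/8862938119652501095929, P(S=3)=1228431513616384/8862938119652501095929, P(S=5)=109681385144320/8862938119652501095929, P(S=7)=2742034628608/2954312706550833698643, P(S=9)=171377164288/2954312706550833698643, P(S=11)=8820883456/2954312706550833698643, P(S=13)=1102610432/8862938119652501095929, P(S=15)=36270080/8862938119652501095929, P(S=17)=906752/8862938119652501095929, P(S=19)=16192/8862938119652501095929, P(S=21)=184/8862938119652501095929, P(S=23)=1/8862938119652501095929
E[|S_23|] = Σ_m |m|·P(S_23=m) = 17616460785835477245239/984770902183611232881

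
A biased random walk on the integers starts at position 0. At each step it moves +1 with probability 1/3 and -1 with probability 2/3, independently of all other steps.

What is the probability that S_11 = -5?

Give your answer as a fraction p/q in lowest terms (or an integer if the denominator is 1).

To reach position -5 after 11 steps: need 3 steps of +1 and 8 steps of -1.
Number of such sequences: C(11,3) = 165
Each has probability (1/3)^3 · (2/3)^8 = 256/177147
P = 165 · 256/177147 = 14080/59049

Answer: 14080/59049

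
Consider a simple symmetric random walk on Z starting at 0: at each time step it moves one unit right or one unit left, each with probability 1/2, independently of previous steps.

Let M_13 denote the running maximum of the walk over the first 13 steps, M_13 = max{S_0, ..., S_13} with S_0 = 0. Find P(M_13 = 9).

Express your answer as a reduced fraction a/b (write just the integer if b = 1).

Let M_13 = max(S_0,...,S_13). Use the reflection principle: for j ≥ 1, #{paths with M_13 ≥ j} = #{S_13 ≥ j} + #{S_13 ≥ j+1}.
By reflection, #{M_13 ≥ 9} = #{S_13 ≥ 9} + #{S_13 ≥ 10} = 92 + 14 = 106.
#{M_13 ≥ 10} = #{S_13 ≥ 10} + #{S_13 ≥ 11} = 14 + 14 = 28.
#{M_13 = 9} = 106 - 28 = 78.
P(M_13 = 9) = 78/8192 = 39/4096

Answer: 39/4096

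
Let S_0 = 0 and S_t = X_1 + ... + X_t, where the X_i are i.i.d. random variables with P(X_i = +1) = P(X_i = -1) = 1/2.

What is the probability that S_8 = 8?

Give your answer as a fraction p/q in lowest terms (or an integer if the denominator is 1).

Answer: 1/256

Derivation:
To reach position 8 after 8 steps: need 8 steps of +1 and 0 of -1.
Favorable paths: C(8,8) = 1
Total paths: 2^8 = 256
P = 1/256 = 1/256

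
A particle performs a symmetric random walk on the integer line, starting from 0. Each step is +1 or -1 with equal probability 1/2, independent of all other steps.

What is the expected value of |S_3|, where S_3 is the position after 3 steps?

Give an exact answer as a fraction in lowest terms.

Answer: 3/2

Derivation:
S_3 takes values m ≡ 1 (mod 2) with |m| ≤ 3; P(S_3=m) = C(3,(3+m)/2)/2^3.
Total paths: 2^3 = 8
Distribution: P(S=-3)=1/8, P(S=-1)=3/8, P(S=1)=3/8, P(S=3)=1/8
E[|S_3|] = Σ_m |m|·P(S_3=m) = 12/8 = 3/2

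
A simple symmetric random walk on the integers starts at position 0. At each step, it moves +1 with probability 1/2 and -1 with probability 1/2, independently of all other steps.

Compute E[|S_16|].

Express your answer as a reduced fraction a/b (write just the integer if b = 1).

Answer: 6435/2048

Derivation:
S_16 takes values m ≡ 0 (mod 2) with |m| ≤ 16; P(S_16=m) = C(16,(16+m)/2)/2^16.
Total paths: 2^16 = 65536
Distribution: P(S=-16)=1/65536, P(S=-14)=16/65536, P(S=-12)=120/65536, P(S=-10)=560/65536, P(S=-8)=1820/65536, P(S=-6)=4368/65536, P(S=-4)=8008/65536, P(S=-2)=11440/65536, P(S=0)=12870/65536, P(S=2)=11440/65536, P(S=4)=8008/65536, P(S=6)=4368/65536, P(S=8)=1820/65536, P(S=10)=560/65536, P(S=12)=120/65536, P(S=14)=16/65536, P(S=16)=1/65536
E[|S_16|] = Σ_m |m|·P(S_16=m) = 205920/65536 = 6435/2048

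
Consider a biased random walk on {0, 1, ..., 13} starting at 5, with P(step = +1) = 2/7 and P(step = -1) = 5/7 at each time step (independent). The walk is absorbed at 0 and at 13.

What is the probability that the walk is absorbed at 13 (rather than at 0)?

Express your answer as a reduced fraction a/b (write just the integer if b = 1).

Answer: 263936/406898311

Derivation:
Biased walk: p = 2/7, q = 5/7, r = q/p = 5/2
Gambler's ruin: P(hit 13 before 0 | start at 5) = (1 - r^a)/(1 - r^N)
r^5 = 3125/32; r^13 = 1220703125/8192
P = (1 - 3125/32) / (1 - 1220703125/8192) = -3093/32 / -1220694933/8192 = 263936/406898311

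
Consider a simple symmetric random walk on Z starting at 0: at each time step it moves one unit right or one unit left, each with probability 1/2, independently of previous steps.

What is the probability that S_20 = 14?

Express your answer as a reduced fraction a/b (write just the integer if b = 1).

To reach position 14 after 20 steps: need 17 steps of +1 and 3 of -1.
Favorable paths: C(20,17) = 1140
Total paths: 2^20 = 1048576
P = 1140/1048576 = 285/262144

Answer: 285/262144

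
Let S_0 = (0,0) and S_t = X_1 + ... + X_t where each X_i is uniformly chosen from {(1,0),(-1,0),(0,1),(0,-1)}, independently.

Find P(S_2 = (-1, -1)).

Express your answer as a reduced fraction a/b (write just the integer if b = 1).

Answer: 1/8

Derivation:
Let h be the number of horizontal steps (so 2-h are vertical). To end at (-1,-1) need (h-1)/2 right-steps and ((2-h)-1)/2 up-steps.
Sum over h with 1 ≤ h ≤ 1, h ≡ 1 (mod 2), 2-h ≡ 1 (mod 2):
h=1: C(2,1)·C(1,0)·C(1,0) = 2·1·1 = 2
Total favorable: 2
Total paths: 4^2 = 16
P = 2/16 = 1/8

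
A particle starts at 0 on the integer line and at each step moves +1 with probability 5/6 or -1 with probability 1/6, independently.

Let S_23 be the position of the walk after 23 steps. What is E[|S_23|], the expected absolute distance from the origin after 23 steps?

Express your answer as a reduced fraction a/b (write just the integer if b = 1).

Answer: 252279476082920281/16452712980283392

Derivation:
S_23 takes values m ≡ 1 (mod 2) with |m| ≤ 23; P(S_23=m) = C(23,(23+m)/2) · (5/6)^((23+m)/2) · (1/6)^((23-m)/2).
Distribution: P(S=-23)=1/789730223053602816, P(S=-21)=115/789730223053602816, P(S=-19)=6325/789730223053602816, P(S=-17)=221375/789730223053602816, P(S=-15)=5534375/789730223053602816, P(S=-13)=105153125/789730223053602816, P(S=-11)=525765625/263243407684534272, P(S=-9)=6384296875/263243407684534272, P(S=-7)=31921484375/131621703842267136, P(S=-5)=798037109375/394865111526801408, P(S=-3)=5586259765625/394865111526801408, P(S=-1)=33009716796875/394865111526801408, P(S=1)=165048583984375/394865111526801408, P(S=3)=698282470703125/394865111526801408, P(S=5)=2493865966796875/394865111526801408, P(S=7)=2493865966796875/131621703842267136, P(S=9)=12469329833984375/263243407684534272, P(S=11)=25672149658203125/263243407684534272, P(S=13)=128360748291015625/789730223053602816, P(S=15)=168895721435546875/789730223053602816, P(S=17)=168895721435546875/789730223053602816, P(S=19)=120639801025390625/789730223053602816, P(S=21)=54836273193359375/789730223053602816, P(S=23)=11920928955078125/789730223053602816
E[|S_23|] = Σ_m |m|·P(S_23=m) = 252279476082920281/16452712980283392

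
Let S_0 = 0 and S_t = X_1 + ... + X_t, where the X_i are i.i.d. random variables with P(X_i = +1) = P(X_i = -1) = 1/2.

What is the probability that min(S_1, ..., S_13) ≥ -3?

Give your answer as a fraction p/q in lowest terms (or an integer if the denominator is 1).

Let f(t,s) = #length-t paths at position s with S_1..S_t all ≥ -3.
f(t,s) = f(t-1,s-1) + f(t-1,s+1) for s ≥ -3; f(t,s) = 0 for s < -3.
t=0: f(0,0)=1
t=1: f(1,-1)=1 f(1,1)=1
t=2: f(2,-2)=1 f(2,0)=2 f(2,2)=1
t=3: f(3,-3)=1 f(3,-1)=3 f(3,1)=3 f(3,3)=1
t=4: f(4,-2)=4 f(4,0)=6 f(4,2)=4 f(4,4)=1
t=5: f(5,-3)=4 f(5,-1)=10 f(5,1)=10 f(5,3)=5 f(5,5)=1
t=6: f(6,-2)=14 f(6,0)=20 f(6,2)=15 f(6,4)=6 f(6,6)=1
t=7: f(7,-3)=14 f(7,-1)=34 f(7,1)=35 f(7,3)=21 f(7,5)=7 f(7,7)=1
t=8: f(8,-2)=48 f(8,0)=69 f(8,2)=56 f(8,4)=28 f(8,6)=8 f(8,8)=1
t=9: f(9,-3)=48 f(9,-1)=117 f(9,1)=125 f(9,3)=84 f(9,5)=36 f(9,7)=9 f(9,9)=1
t=10: f(10,-2)=165 f(10,0)=242 f(10,2)=209 f(10,4)=120 f(10,6)=45 f(10,8)=10 f(10,10)=1
t=11: f(11,-3)=165 f(11,-1)=407 f(11,1)=451 f(11,3)=329 f(11,5)=165 f(11,7)=55 f(11,9)=11 f(11,11)=1
t=12: f(12,-2)=572 f(12,0)=858 f(12,2)=780 f(12,4)=494 f(12,6)=220 f(12,8)=66 f(12,10)=12 f(12,12)=1
t=13: f(13,-3)=572 f(13,-1)=1430 f(13,1)=1638 f(13,3)=1274 f(13,5)=714 f(13,7)=286 f(13,9)=78 f(13,11)=13 f(13,13)=1
Σ_s f(13,s) = 6006
P = 6006/8192 = 3003/4096

Answer: 3003/4096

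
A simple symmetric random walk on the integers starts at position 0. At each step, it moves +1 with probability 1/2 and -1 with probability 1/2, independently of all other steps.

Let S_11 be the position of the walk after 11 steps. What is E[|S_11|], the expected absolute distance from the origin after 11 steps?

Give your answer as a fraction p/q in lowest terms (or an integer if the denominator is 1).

Answer: 693/256

Derivation:
S_11 takes values m ≡ 1 (mod 2) with |m| ≤ 11; P(S_11=m) = C(11,(11+m)/2)/2^11.
Total paths: 2^11 = 2048
Distribution: P(S=-11)=1/2048, P(S=-9)=11/2048, P(S=-7)=55/2048, P(S=-5)=165/2048, P(S=-3)=330/2048, P(S=-1)=462/2048, P(S=1)=462/2048, P(S=3)=330/2048, P(S=5)=165/2048, P(S=7)=55/2048, P(S=9)=11/2048, P(S=11)=1/2048
E[|S_11|] = Σ_m |m|·P(S_11=m) = 5544/2048 = 693/256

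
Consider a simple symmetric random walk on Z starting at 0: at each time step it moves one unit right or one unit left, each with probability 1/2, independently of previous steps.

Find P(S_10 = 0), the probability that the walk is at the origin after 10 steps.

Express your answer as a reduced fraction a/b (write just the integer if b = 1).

To return to 0 after 10 steps: need exactly 5 steps of +1 and 5 of -1.
Favorable paths: C(10,5) = 252
Total paths: 2^10 = 1024
P = 252/1024 = 63/256

Answer: 63/256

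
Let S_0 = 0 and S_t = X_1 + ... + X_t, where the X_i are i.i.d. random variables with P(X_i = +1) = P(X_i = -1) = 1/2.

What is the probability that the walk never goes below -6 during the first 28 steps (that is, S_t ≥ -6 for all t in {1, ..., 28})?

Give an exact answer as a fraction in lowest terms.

Let f(t,s) = #length-t paths at position s with S_1..S_t all ≥ -6.
f(t,s) = f(t-1,s-1) + f(t-1,s+1) for s ≥ -6; f(t,s) = 0 for s < -6.
t=0: f(0,0)=1
t=1: f(1,-1)=1 f(1,1)=1
t=2: f(2,-2)=1 f(2,0)=2 f(2,2)=1
t=3: f(3,-3)=1 f(3,-1)=3 f(3,1)=3 f(3,3)=1
t=4: f(4,-4)=1 f(4,-2)=4 f(4,0)=6 f(4,2)=4 f(4,4)=1
t=5: f(5,-5)=1 f(5,-3)=5 f(5,-1)=10 f(5,1)=10 f(5,3)=5 f(5,5)=1
t=6: f(6,-6)=1 f(6,-4)=6 f(6,-2)=15 f(6,0)=20 f(6,2)=15 f(6,4)=6 f(6,6)=1
t=7: f(7,-5)=7 f(7,-3)=21 f(7,-1)=35 f(7,1)=35 f(7,3)=21 f(7,5)=7 f(7,7)=1
t=8: f(8,-6)=7 f(8,-4)=28 f(8,-2)=56 f(8,0)=70 f(8,2)=56 f(8,4)=28 f(8,6)=8 f(8,8)=1
t=9: f(9,-5)=35 f(9,-3)=84 f(9,-1)=126 f(9,1)=126 f(9,3)=84 f(9,5)=36 f(9,7)=9 f(9,9)=1
t=10: f(10,-6)=35 f(10,-4)=119 f(10,-2)=210 f(10,0)=252 f(10,2)=210 f(10,4)=120 f(10,6)=45 f(10,8)=10 f(10,10)=1
t=11: f(11,-5)=154 f(11,-3)=329 f(11,-1)=462 f(11,1)=462 f(11,3)=330 f(11,5)=165 f(11,7)=55 f(11,9)=11 f(11,11)=1
t=12: f(12,-6)=154 f(12,-4)=483 f(12,-2)=791 f(12,0)=924 f(12,2)=792 f(12,4)=495 f(12,6)=220 f(12,8)=66 f(12,10)=12 f(12,12)=1
t=13: f(13,-5)=637 f(13,-3)=1274 f(13,-1)=1715 f(13,1)=1716 f(13,3)=1287 f(13,5)=715 f(13,7)=286 f(13,9)=78 f(13,11)=13 f(13,13)=1
t=14: f(14,-6)=637 f(14,-4)=1911 f(14,-2)=2989 f(14,0)=3431 f(14,2)=3003 f(14,4)=2002 f(14,6)=1001 f(14,8)=364 f(14,10)=91 f(14,12)=14 f(14,14)=1
t=15: f(15,-5)=2548 f(15,-3)=4900 f(15,-1)=6420 f(15,1)=6434 f(15,3)=5005 f(15,5)=3003 f(15,7)=1365 f(15,9)=455 f(15,11)=105 f(15,13)=15 f(15,15)=1
t=16: f(16,-6)=2548 f(16,-4)=7448 f(16,-2)=11320 f(16,0)=12854 f(16,2)=11439 f(16,4)=8008 f(16,6)=4368 f(16,8)=1820 f(16,10)=560 f(16,12)=120 f(16,14)=16 f(16,16)=1
t=17: f(17,-5)=9996 f(17,-3)=18768 f(17,-1)=24174 f(17,1)=24293 f(17,3)=19447 f(17,5)=12376 f(17,7)=6188 f(17,9)=2380 f(17,11)=680 f(17,13)=136 f(17,15)=17 f(17,17)=1
t=18: f(18,-6)=9996 f(18,-4)=28764 f(18,-2)=42942 f(18,0)=48467 f(18,2)=43740 f(18,4)=31823 f(18,6)=18564 f(18,8)=8568 f(18,10)=3060 f(18,12)=816 f(18,14)=153 f(18,16)=18 f(18,18)=1
t=19: f(19,-5)=38760 f(19,-3)=71706 f(19,-1)=91409 f(19,1)=92207 f(19,3)=75563 f(19,5)=50387 f(19,7)=27132 f(19,9)=11628 f(19,11)=3876 f(19,13)=969 f(19,15)=171 f(19,17)=19 f(19,19)=1
t=20: f(20,-6)=38760 f(20,-4)=110466 f(20,-2)=163115 f(20,0)=183616 f(20,2)=167770 f(20,4)=125950 f(20,6)=77519 f(20,8)=38760 f(20,10)=15504 f(20,12)=4845 f(20,14)=1140 f(20,16)=190 f(20,18)=20 f(20,20)=1
t=21: f(21,-5)=149226 f(21,-3)=273581 f(21,-1)=346731 f(21,1)=351386 f(21,3)=293720 f(21,5)=203469 f(21,7)=116279 f(21,9)=54264 f(21,11)=20349 f(21,13)=5985 f(21,15)=1330 f(21,17)=210 f(21,19)=21 f(21,21)=1
t=22: f(22,-6)=149226 f(22,-4)=422807 f(22,-2)=620312 f(22,0)=698117 f(22,2)=645106 f(22,4)=497189 f(22,6)=319748 f(22,8)=170543 f(22,10)=74613 f(22,12)=26334 f(22,14)=7315 f(22,16)=1540 f(22,18)=231 f(22,20)=22 f(22,22)=1
t=23: f(23,-5)=572033 f(23,-3)=1043119 f(23,-1)=1318429 f(23,1)=1343223 f(23,3)=1142295 f(23,5)=816937 f(23,7)=490291 f(23,9)=245156 f(23,11)=100947 f(23,13)=33649 f(23,15)=8855 f(23,17)=1771 f(23,19)=253 f(23,21)=23 f(23,23)=1
t=24: f(24,-6)=572033 f(24,-4)=1615152 f(24,-2)=2361548 f(24,0)=2661652 f(24,2)=2485518 f(24,4)=1959232 f(24,6)=1307228 f(24,8)=735447 f(24,10)=346103 f(24,12)=134596 f(24,14)=42504 f(24,16)=10626 f(24,18)=2024 f(24,20)=276 f(24,22)=24 f(24,24)=1
t=25: f(25,-5)=2187185 f(25,-3)=3976700 f(25,-1)=5023200 f(25,1)=5147170 f(25,3)=4444750 f(25,5)=3266460 f(25,7)=2042675 f(25,9)=1081550 f(25,11)=480699 f(25,13)=177100 f(25,15)=53130 f(25,17)=12650 f(25,19)=2300 f(25,21)=300 f(25,23)=25 f(25,25)=1
t=26: f(26,-6)=2187185 f(26,-4)=6163885 f(26,-2)=8999900 f(26,0)=10170370 f(26,2)=9591920 f(26,4)=7711210 f(26,6)=5309135 f(26,8)=3124225 f(26,10)=1562249 f(26,12)=657799 f(26,14)=230230 f(26,16)=65780 f(26,18)=14950 f(26,20)=2600 f(26,22)=325 f(26,24)=26 f(26,26)=1
t=27: f(27,-5)=8351070 f(27,-3)=15163785 f(27,-1)=19170270 f(27,1)=19762290 f(27,3)=17303130 f(27,5)=13020345 f(27,7)=8433360 f(27,9)=4686474 f(27,11)=2220048 f(27,13)=888029 f(27,15)=296010 f(27,17)=80730 f(27,19)=17550 f(27,21)=2925 f(27,23)=351 f(27,25)=27 f(27,27)=1
t=28: f(28,-6)=8351070 f(28,-4)=23514855 f(28,-2)=34334055 f(28,0)=38932560 f(28,2)=37065420 f(28,4)=30323475 f(28,6)=21453705 f(28,8)=13119834 f(28,10)=6906522 f(28,12)=3108077 f(28,14)=1184039 f(28,16)=376740 f(28,18)=98280 f(28,20)=20475 f(28,22)=3276 f(28,24)=378 f(28,26)=28 f(28,28)=1
Σ_s f(28,s) = 218792790
P = 218792790/268435456 = 109396395/134217728

Answer: 109396395/134217728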